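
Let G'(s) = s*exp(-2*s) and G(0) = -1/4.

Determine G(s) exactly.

G(s) = (-2*s - 1)*exp(-2*s)/4

G'(s) has the shape u'v + uv' for u = -s/2 - 1/4 and v = exp(-2*s) — it is the derivative of the product u*v.
A general antiderivative is (-2*s - 1)*exp(-2*s)/4 + C.
The condition gives C = -1/4 - (-1/4) = 0.
So G(s) = (-2*s - 1)*exp(-2*s)/4.
Check: d/ds[(-2*s - 1)*exp(-2*s)/4] = s*exp(-2*s) = G'(s).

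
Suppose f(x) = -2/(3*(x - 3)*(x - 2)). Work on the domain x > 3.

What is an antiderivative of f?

An antiderivative is F(x) = -2*log(x - 3)/3 + 2*log(x - 2)/3.

The denominator factors as 3*(x - 3)*(x - 2); partial fractions split f into directly integrable pieces: 2/(3*(x - 2)) - 2/(3*(x - 3)).
Check: d/dx[-2*log(x - 3)/3 + 2*log(x - 2)/3] = -2/(3*x**2 - 15*x + 18), which equals f(x).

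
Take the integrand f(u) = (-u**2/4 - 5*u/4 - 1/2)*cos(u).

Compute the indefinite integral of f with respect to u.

Any candidate F(u) must reproduce f(u) exactly when differentiated.
Check: d/du[-u**2*sin(u)/4 - 5*u*sin(u)/4 - u*cos(u)/2 - 5*cos(u)/4] = -u**2*cos(u)/4 - 5*u*cos(u)/4 - cos(u)/2, which equals f(u).

F(u) = -u**2*sin(u)/4 - 5*u*sin(u)/4 - u*cos(u)/2 - 5*cos(u)/4 + C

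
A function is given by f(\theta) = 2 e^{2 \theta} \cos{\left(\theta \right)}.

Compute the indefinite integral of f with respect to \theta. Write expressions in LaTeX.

F(\theta) = \frac{2 e^{2 \theta} \sin{\left(\theta \right)}}{5} + \frac{4 e^{2 \theta} \cos{\left(\theta \right)}}{5} + C

A candidate is checked by its d/d\theta: the result must match f(\theta).
Check: d/d\theta[\frac{2 e^{2 \theta} \sin{\left(\theta \right)}}{5} + \frac{4 e^{2 \theta} \cos{\left(\theta \right)}}{5}] = 2 e^{2 \theta} \cos{\left(\theta \right)} = f(\theta).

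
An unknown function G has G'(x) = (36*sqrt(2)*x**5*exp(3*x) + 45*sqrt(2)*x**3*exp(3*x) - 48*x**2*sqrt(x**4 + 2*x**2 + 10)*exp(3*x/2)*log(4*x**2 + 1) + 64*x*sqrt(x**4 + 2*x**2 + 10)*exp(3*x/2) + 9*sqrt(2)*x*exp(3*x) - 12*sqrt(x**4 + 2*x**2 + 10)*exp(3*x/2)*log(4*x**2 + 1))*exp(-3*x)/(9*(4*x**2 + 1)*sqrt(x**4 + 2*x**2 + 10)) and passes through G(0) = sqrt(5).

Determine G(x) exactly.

G(x) = (9*sqrt(2)*sqrt(x**4 + 2*x**2 + 10)*exp(3*x/2) + 16*log(4*x**2 + 1))*exp(-3*x/2)/18

The proposed G(x) is checked by its d/dx: the result must match the given G'(x).
A general antiderivative is sqrt(x**4/2 + x**2 + 5) + 8*exp(-3*x/2)*log(4*x**2 + 1)/9 + C.
The condition gives C = sqrt(5) - (sqrt(5)) = 0.
So G(x) = (9*sqrt(2)*sqrt(x**4 + 2*x**2 + 10)*exp(3*x/2) + 16*log(4*x**2 + 1))*exp(-3*x/2)/18.
Check: d/dx[(9*sqrt(2)*sqrt(x**4 + 2*x**2 + 10)*exp(3*x/2) + 16*log(4*x**2 + 1))*exp(-3*x/2)/18] = (36*sqrt(2)*x**5*exp(3*x/2) + 45*sqrt(2)*x**3*exp(3*x/2) - 48*x**2*sqrt(x**4 + 2*x**2 + 10)*log(4*x**2 + 1) + 64*x*sqrt(x**4 + 2*x**2 + 10) + 9*sqrt(2)*x*exp(3*x/2) - 12*sqrt(x**4 + 2*x**2 + 10)*log(4*x**2 + 1))/(36*x**2*sqrt(x**4 + 2*x**2 + 10)*exp(3*x/2) + 9*sqrt(x**4 + 2*x**2 + 10)*exp(3*x/2)), which equals G'(x).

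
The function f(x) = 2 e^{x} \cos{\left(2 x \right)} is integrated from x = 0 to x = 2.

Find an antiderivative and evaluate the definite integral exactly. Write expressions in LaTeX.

Antiderivative: F(x) = \frac{4 e^{x} \sin{\left(2 x \right)}}{5} + \frac{2 e^{x} \cos{\left(2 x \right)}}{5}; value = \frac{4 e^{2} \sin{\left(4 \right)}}{5} + \frac{2 e^{2} \cos{\left(4 \right)}}{5} - \frac{2}{5}

Since d/dx undoes antidifferentiation here, F'(x) = f(x) is required of F(x).
F(x) = \frac{4 e^{x} \sin{\left(2 x \right)}}{5} + \frac{2 e^{x} \cos{\left(2 x \right)}}{5} is an antiderivative of f.
Check: d/dx[\frac{4 e^{x} \sin{\left(2 x \right)}}{5} + \frac{2 e^{x} \cos{\left(2 x \right)}}{5}] = 2 e^{x} \cos{\left(2 x \right)} = f(x).
F(2) = \frac{4 e^{2} \sin{\left(4 \right)}}{5} + \frac{2 e^{2} \cos{\left(4 \right)}}{5}; F(0) = \frac{2}{5}.
Integral = F(2) - F(0) = \frac{4 e^{2} \sin{\left(4 \right)}}{5} + \frac{2 e^{2} \cos{\left(4 \right)}}{5} - \frac{2}{5}.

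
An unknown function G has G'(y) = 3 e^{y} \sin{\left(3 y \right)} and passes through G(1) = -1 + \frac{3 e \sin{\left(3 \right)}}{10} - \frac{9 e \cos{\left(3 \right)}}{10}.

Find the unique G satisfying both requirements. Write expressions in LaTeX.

Any candidate G(y) must reproduce the stated G'(y) exactly.
A general antiderivative is \frac{3 e^{y} \sin{\left(3 y \right)}}{10} - \frac{9 e^{y} \cos{\left(3 y \right)}}{10} + C.
The condition gives C = -1 + \frac{3 e \sin{\left(3 \right)}}{10} - \frac{9 e \cos{\left(3 \right)}}{10} - (\frac{3 e \sin{\left(3 \right)}}{10} - \frac{9 e \cos{\left(3 \right)}}{10}) = -1.
So G(y) = \frac{3 e^{y} \sin{\left(3 y \right)} - 9 e^{y} \cos{\left(3 y \right)} - 10}{10}.
Check: d/dy[\frac{3 e^{y} \sin{\left(3 y \right)} - 9 e^{y} \cos{\left(3 y \right)} - 10}{10}] = 3 e^{y} \sin{\left(3 y \right)} = G'(y).

G(y) = \frac{3 e^{y} \sin{\left(3 y \right)} - 9 e^{y} \cos{\left(3 y \right)} - 10}{10}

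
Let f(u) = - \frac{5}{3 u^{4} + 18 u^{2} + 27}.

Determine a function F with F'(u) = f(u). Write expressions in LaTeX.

Any candidate F(u) must reproduce f(u) exactly when differentiated.
Check: d/du[- \frac{5 \left(\sqrt{3} u^{2} \operatorname{atan}{\left(\frac{\sqrt{3} u}{3} \right)} + 3 u + 3 \sqrt{3} \operatorname{atan}{\left(\frac{\sqrt{3} u}{3} \right)}\right)}{54 \left(u^{2} + 3\right)}] = - \frac{5}{3 u^{4} + 18 u^{2} + 27} = f(u).

An antiderivative is F(u) = - \frac{5 \left(\sqrt{3} u^{2} \operatorname{atan}{\left(\frac{\sqrt{3} u}{3} \right)} + 3 u + 3 \sqrt{3} \operatorname{atan}{\left(\frac{\sqrt{3} u}{3} \right)}\right)}{54 \left(u^{2} + 3\right)}.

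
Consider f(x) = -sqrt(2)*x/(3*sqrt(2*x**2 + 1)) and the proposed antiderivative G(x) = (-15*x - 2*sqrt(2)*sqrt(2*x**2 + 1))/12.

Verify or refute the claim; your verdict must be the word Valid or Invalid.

Invalid: d/dx[G] - f = -5/4, which is not 0.

d/dx[G] = (-4*sqrt(2)*x - 15*sqrt(2*x**2 + 1))/(12*sqrt(2*x**2 + 1))
d/dx[G] - f(x) = -5/4 != 0.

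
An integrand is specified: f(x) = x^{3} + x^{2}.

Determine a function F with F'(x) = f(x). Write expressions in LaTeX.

Integrate term by term and add the pieces.
Check: d/dx[\frac{x^{4}}{4} + \frac{x^{3}}{3}] = x^{3} + x^{2} = f(x).

An antiderivative is F(x) = \frac{x^{4}}{4} + \frac{x^{3}}{3}.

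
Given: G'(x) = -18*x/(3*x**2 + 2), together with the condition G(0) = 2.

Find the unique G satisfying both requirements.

The substitution u = 3*x**2/2 + 1 works: G'(x) is exactly (dG/du)*(du/dx) for that inner function.
A general antiderivative is -3*log(3*x**2/2 + 1) + C.
The condition gives C = 2 - (0) = 2.
So G(x) = 2 - 3*log(3*x**2/2 + 1).
Check: d/dx[2 - 3*log(3*x**2/2 + 1)] = -18*x/(3*x**2 + 2) = G'(x).

G(x) = 2 - 3*log(3*x**2/2 + 1)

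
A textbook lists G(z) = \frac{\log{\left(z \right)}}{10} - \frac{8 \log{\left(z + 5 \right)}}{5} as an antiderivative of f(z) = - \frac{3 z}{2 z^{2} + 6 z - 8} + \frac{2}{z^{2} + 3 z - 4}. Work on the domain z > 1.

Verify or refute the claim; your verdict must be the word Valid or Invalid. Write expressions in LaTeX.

d/dz[G] = \frac{1 - 3 z}{2 z^{2} + 10 z}
d/dz[G] - f(z) = \frac{3 z^{2} - 5 z - 4}{2 z^{4} + 16 z^{3} + 22 z^{2} - 40 z} != 0.

Invalid: d/dz[G] - f = \frac{3 z^{2} - 5 z - 4}{2 z^{4} + 16 z^{3} + 22 z^{2} - 40 z}, which is not 0.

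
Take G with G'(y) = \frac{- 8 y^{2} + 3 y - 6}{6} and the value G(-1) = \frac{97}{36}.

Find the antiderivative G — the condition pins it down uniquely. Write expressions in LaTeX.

G(y) = - \frac{4 y^{3}}{9} + \frac{y^{2}}{4} - y + 1

Differentiate the proposed G(y) back; it has to land on the given G'(y).
A general antiderivative is - \frac{4 y^{3}}{9} + \frac{y^{2}}{4} - y + C.
The condition gives C = \frac{97}{36} - (\frac{61}{36}) = 1.
So G(y) = - \frac{4 y^{3}}{9} + \frac{y^{2}}{4} - y + 1.
Check: d/dy[- \frac{4 y^{3}}{9} + \frac{y^{2}}{4} - y + 1] = - \frac{4 y^{2}}{3} + \frac{y}{2} - 1, which equals G'(y).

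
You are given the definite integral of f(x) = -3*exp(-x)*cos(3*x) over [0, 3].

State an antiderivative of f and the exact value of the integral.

Antiderivative: F(x) = -9*exp(-x)*sin(3*x)/10 + 3*exp(-x)*cos(3*x)/10; value = -3/10 - 9*exp(-3)*sin(9)/10 + 3*exp(-3)*cos(9)/10

Whatever form F(x) takes, F'(x) = f(x) is non-negotiable.
F(x) = -9*exp(-x)*sin(3*x)/10 + 3*exp(-x)*cos(3*x)/10 is an antiderivative of f.
Check: d/dx[-9*exp(-x)*sin(3*x)/10 + 3*exp(-x)*cos(3*x)/10] = -3*exp(-x)*cos(3*x) = f(x).
F(3) = -9*exp(-3)*sin(9)/10 + 3*exp(-3)*cos(9)/10; F(0) = 3/10.
Integral = F(3) - F(0) = -3/10 - 9*exp(-3)*sin(9)/10 + 3*exp(-3)*cos(9)/10.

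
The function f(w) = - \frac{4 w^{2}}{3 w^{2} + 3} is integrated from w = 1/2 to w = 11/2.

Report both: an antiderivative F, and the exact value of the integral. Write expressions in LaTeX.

Antiderivative: F(w) = - \frac{4 w}{3} + \frac{4 \operatorname{atan}{\left(w \right)}}{3}; value = - \frac{20}{3} - \frac{4 \operatorname{atan}{\left(\frac{1}{2} \right)}}{3} + \frac{4 \operatorname{atan}{\left(\frac{11}{2} \right)}}{3}

A candidate is checked by its d/dw: the result must match f(w).
F(w) = - \frac{4 w}{3} + \frac{4 \operatorname{atan}{\left(w \right)}}{3} is an antiderivative of f.
Check: d/dw[- \frac{4 w}{3} + \frac{4 \operatorname{atan}{\left(w \right)}}{3}] = - \frac{4 w^{2}}{3 w^{2} + 3} = f(w).
F(11/2) = - \frac{22}{3} + \frac{4 \operatorname{atan}{\left(\frac{11}{2} \right)}}{3}; F(1/2) = - \frac{2}{3} + \frac{4 \operatorname{atan}{\left(\frac{1}{2} \right)}}{3}.
Integral = F(11/2) - F(1/2) = - \frac{20}{3} - \frac{4 \operatorname{atan}{\left(\frac{1}{2} \right)}}{3} + \frac{4 \operatorname{atan}{\left(\frac{11}{2} \right)}}{3}.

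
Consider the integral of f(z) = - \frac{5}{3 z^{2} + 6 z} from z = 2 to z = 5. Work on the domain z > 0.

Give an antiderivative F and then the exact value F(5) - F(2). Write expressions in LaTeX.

Factor the denominator (3 z \left(z + 2\right)) and decompose: f = \frac{5}{6 \left(z + 2\right)} - \frac{5}{6 z}; each piece integrates to a log, atan, or power term.
F(z) = - \frac{5 \log{\left(z \right)}}{6} + \frac{5 \log{\left(z + 2 \right)}}{6} is an antiderivative of f.
Check: d/dz[- \frac{5 \log{\left(z \right)}}{6} + \frac{5 \log{\left(z + 2 \right)}}{6}] = - \frac{5}{3 z^{2} + 6 z} = f(z).
F(5) = - \frac{5 \log{\left(5 \right)}}{6} + \frac{5 \log{\left(7 \right)}}{6}; F(2) = - \frac{5 \log{\left(2 \right)}}{6} + \frac{5 \log{\left(4 \right)}}{6}.
Integral = F(5) - F(2) = - \frac{5 \log{\left(5 \right)}}{6} - \frac{5 \log{\left(4 \right)}}{6} + \frac{5 \log{\left(2 \right)}}{6} + \frac{5 \log{\left(7 \right)}}{6}.

Antiderivative: F(z) = - \frac{5 \log{\left(z \right)}}{6} + \frac{5 \log{\left(z + 2 \right)}}{6}; value = - \frac{5 \log{\left(5 \right)}}{6} - \frac{5 \log{\left(4 \right)}}{6} + \frac{5 \log{\left(2 \right)}}{6} + \frac{5 \log{\left(7 \right)}}{6}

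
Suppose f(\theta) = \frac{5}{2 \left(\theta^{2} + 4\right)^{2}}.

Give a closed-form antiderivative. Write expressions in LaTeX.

An antiderivative is F(\theta) = \frac{5 \theta^{2} \operatorname{atan}{\left(\frac{\theta}{2} \right)} + 10 \theta + 20 \operatorname{atan}{\left(\frac{\theta}{2} \right)}}{32 \theta^{2} + 128}.

A candidate is checked by its d/d\theta: the result must match f(\theta).
Check: d/d\theta[\frac{5 \theta^{2} \operatorname{atan}{\left(\frac{\theta}{2} \right)} + 10 \theta + 20 \operatorname{atan}{\left(\frac{\theta}{2} \right)}}{32 \theta^{2} + 128}] = \frac{5}{2 \theta^{4} + 16 \theta^{2} + 32}, which equals f(\theta).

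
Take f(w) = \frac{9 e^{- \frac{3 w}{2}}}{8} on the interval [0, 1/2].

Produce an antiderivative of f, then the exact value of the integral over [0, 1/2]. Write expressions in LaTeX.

Differentiate the proposed F(w) back; it has to land on f(w) exactly.
F(w) = - \frac{3 e^{- \frac{3 w}{2}}}{4} is an antiderivative of f.
Check: d/dw[- \frac{3 e^{- \frac{3 w}{2}}}{4}] = \frac{9 e^{- \frac{3 w}{2}}}{8} = f(w).
F(1/2) = - \frac{3}{4 e^{\frac{3}{4}}}; F(0) = - \frac{3}{4}.
Integral = F(1/2) - F(0) = \frac{3}{4} - \frac{3}{4 e^{\frac{3}{4}}}.

Antiderivative: F(w) = - \frac{3 e^{- \frac{3 w}{2}}}{4}; value = \frac{3}{4} - \frac{3}{4 e^{\frac{3}{4}}}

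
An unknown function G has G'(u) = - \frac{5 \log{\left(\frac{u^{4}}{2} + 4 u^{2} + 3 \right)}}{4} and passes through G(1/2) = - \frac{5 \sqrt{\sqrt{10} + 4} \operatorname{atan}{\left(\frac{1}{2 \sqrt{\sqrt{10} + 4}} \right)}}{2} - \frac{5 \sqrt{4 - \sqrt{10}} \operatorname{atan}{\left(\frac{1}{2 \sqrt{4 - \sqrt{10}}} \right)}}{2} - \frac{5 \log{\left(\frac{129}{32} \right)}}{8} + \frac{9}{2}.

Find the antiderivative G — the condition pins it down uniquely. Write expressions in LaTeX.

Recover the given G'(u) by differentiating a candidate G(u); any mismatch rules it out.
A general antiderivative is - \frac{5 u \log{\left(\frac{u^{4}}{2} + 4 u^{2} + 3 \right)}}{4} + 5 u - 10 \sqrt{\frac{1}{4} - \frac{\sqrt{10}}{16}} \operatorname{atan}{\left(\frac{u}{\sqrt{4 - \sqrt{10}}} \right)} - 10 \sqrt{\frac{\sqrt{10}}{16} + \frac{1}{4}} \operatorname{atan}{\left(\frac{u}{\sqrt{\sqrt{10} + 4}} \right)} + C.
The condition gives C = - \frac{5 \sqrt{\sqrt{10} + 4} \operatorname{atan}{\left(\frac{1}{2 \sqrt{\sqrt{10} + 4}} \right)}}{2} - \frac{5 \sqrt{4 - \sqrt{10}} \operatorname{atan}{\left(\frac{1}{2 \sqrt{4 - \sqrt{10}}} \right)}}{2} - \frac{5 \log{\left(\frac{129}{32} \right)}}{8} + \frac{9}{2} - (- \frac{5 \sqrt{\sqrt{10} + 4} \operatorname{atan}{\left(\frac{1}{2 \sqrt{\sqrt{10} + 4}} \right)}}{2} - \frac{5 \sqrt{4 - \sqrt{10}} \operatorname{atan}{\left(\frac{1}{2 \sqrt{4 - \sqrt{10}}} \right)}}{2} - \frac{5 \log{\left(\frac{129}{32} \right)}}{8} + \frac{5}{2}) = 2.
So G(u) = - \frac{5 u \log{\left(\frac{u^{4}}{2} + 4 u^{2} + 3 \right)}}{4} + 5 u - 10 \sqrt{\frac{1}{4} - \frac{\sqrt{10}}{16}} \operatorname{atan}{\left(\frac{u}{\sqrt{4 - \sqrt{10}}} \right)} - 10 \sqrt{\frac{\sqrt{10}}{16} + \frac{1}{4}} \operatorname{atan}{\left(\frac{u}{\sqrt{\sqrt{10} + 4}} \right)} + 2.
Check: d/du[- \frac{5 u \log{\left(\frac{u^{4}}{2} + 4 u^{2} + 3 \right)}}{4} + 5 u - 10 \sqrt{\frac{1}{4} - \frac{\sqrt{10}}{16}} \operatorname{atan}{\left(\frac{u}{\sqrt{4 - \sqrt{10}}} \right)} - 10 \sqrt{\frac{\sqrt{10}}{16} + \frac{1}{4}} \operatorname{atan}{\left(\frac{u}{\sqrt{\sqrt{10} + 4}} \right)} + 2] = - \frac{5 \log{\left(\frac{u^{4}}{2} + 4 u^{2} + 3 \right)}}{4} = G'(u).

G(u) = - \frac{5 u \log{\left(\frac{u^{4}}{2} + 4 u^{2} + 3 \right)}}{4} + 5 u - 10 \sqrt{\frac{1}{4} - \frac{\sqrt{10}}{16}} \operatorname{atan}{\left(\frac{u}{\sqrt{4 - \sqrt{10}}} \right)} - 10 \sqrt{\frac{\sqrt{10}}{16} + \frac{1}{4}} \operatorname{atan}{\left(\frac{u}{\sqrt{\sqrt{10} + 4}} \right)} + 2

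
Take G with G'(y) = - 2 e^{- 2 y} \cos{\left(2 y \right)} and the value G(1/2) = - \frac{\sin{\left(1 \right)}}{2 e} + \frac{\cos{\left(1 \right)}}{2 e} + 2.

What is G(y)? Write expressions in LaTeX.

For G(y) to be correct, d/dy[G] must agree with the stated G'(y) identically.
A general antiderivative is - \frac{e^{- 2 y} \sin{\left(2 y \right)}}{2} + \frac{e^{- 2 y} \cos{\left(2 y \right)}}{2} + C.
The condition gives C = - \frac{\sin{\left(1 \right)}}{2 e} + \frac{\cos{\left(1 \right)}}{2 e} + 2 - (- \frac{\sin{\left(1 \right)}}{2 e} + \frac{\cos{\left(1 \right)}}{2 e}) = 2.
So G(y) = 2 - \frac{e^{- 2 y} \sin{\left(2 y \right)}}{2} + \frac{e^{- 2 y} \cos{\left(2 y \right)}}{2}.
Check: d/dy[2 - \frac{e^{- 2 y} \sin{\left(2 y \right)}}{2} + \frac{e^{- 2 y} \cos{\left(2 y \right)}}{2}] = - 2 e^{- 2 y} \cos{\left(2 y \right)} = G'(y).

G(y) = 2 - \frac{e^{- 2 y} \sin{\left(2 y \right)}}{2} + \frac{e^{- 2 y} \cos{\left(2 y \right)}}{2}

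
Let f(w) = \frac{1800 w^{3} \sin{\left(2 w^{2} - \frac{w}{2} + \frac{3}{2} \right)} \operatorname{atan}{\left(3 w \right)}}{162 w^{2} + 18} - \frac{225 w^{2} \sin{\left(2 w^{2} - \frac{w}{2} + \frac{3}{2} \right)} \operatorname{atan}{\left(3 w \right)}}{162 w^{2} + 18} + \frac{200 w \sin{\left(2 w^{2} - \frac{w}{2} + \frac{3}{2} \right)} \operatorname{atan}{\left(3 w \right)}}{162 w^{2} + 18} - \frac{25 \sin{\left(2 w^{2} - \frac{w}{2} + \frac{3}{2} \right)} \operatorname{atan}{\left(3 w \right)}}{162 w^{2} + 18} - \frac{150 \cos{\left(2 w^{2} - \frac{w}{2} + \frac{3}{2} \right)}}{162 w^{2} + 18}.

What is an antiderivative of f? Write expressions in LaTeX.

Recognize the product-rule pattern: f = u'v + uv' with u = - \frac{25 \operatorname{atan}{\left(3 w \right)}}{9}, v = \cos{\left(2 w^{2} - \frac{w}{2} + \frac{3}{2} \right)}, so integration by parts undoes it.
Check: d/dw[- \frac{25 \cos{\left(2 w^{2} - \frac{w}{2} + \frac{3}{2} \right)} \operatorname{atan}{\left(3 w \right)}}{9}] = \frac{1800 w^{3} \sin{\left(2 w^{2} - \frac{w}{2} + \frac{3}{2} \right)} \operatorname{atan}{\left(3 w \right)} - 225 w^{2} \sin{\left(2 w^{2} - \frac{w}{2} + \frac{3}{2} \right)} \operatorname{atan}{\left(3 w \right)} + 200 w \sin{\left(2 w^{2} - \frac{w}{2} + \frac{3}{2} \right)} \operatorname{atan}{\left(3 w \right)} - 25 \sin{\left(2 w^{2} - \frac{w}{2} + \frac{3}{2} \right)} \operatorname{atan}{\left(3 w \right)} - 150 \cos{\left(2 w^{2} - \frac{w}{2} + \frac{3}{2} \right)}}{162 w^{2} + 18}, which equals f(w).

An antiderivative is F(w) = - \frac{25 \cos{\left(2 w^{2} - \frac{w}{2} + \frac{3}{2} \right)} \operatorname{atan}{\left(3 w \right)}}{9}.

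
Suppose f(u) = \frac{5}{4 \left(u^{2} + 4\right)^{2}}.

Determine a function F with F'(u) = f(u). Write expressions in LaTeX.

An antiderivative is F(u) = \frac{5 u}{32 u^{2} + 128} + \frac{5 \operatorname{atan}{\left(\frac{u}{2} \right)}}{64}.

An antiderivative F(u) passes only if d/du[F] lands on f(u) exactly.
Check: d/du[\frac{5 u}{32 u^{2} + 128} + \frac{5 \operatorname{atan}{\left(\frac{u}{2} \right)}}{64}] = \frac{5}{4 u^{4} + 32 u^{2} + 64}, which equals f(u).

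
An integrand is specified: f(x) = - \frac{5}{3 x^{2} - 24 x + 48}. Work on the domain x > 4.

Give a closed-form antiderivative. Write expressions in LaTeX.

Whatever form F(x) takes, F'(x) = f(x) is non-negotiable.
Check: d/dx[\frac{5}{3 \left(x - 4\right)}] = - \frac{5}{3 x^{2} - 24 x + 48} = f(x).

An antiderivative is F(x) = \frac{5}{3 \left(x - 4\right)}.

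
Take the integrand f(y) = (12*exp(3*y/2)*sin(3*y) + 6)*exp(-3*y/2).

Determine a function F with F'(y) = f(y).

An antiderivative is F(y) = 4*(-exp(3*y/2)*cos(3*y) - 1)*exp(-3*y/2).

An antiderivative F(y) passes only if d/dy[F] lands on f(y) exactly.
Check: d/dy[4*(-exp(3*y/2)*cos(3*y) - 1)*exp(-3*y/2)] = (12*exp(3*y/2)*sin(3*y) + 6)*exp(-3*y/2) = f(y).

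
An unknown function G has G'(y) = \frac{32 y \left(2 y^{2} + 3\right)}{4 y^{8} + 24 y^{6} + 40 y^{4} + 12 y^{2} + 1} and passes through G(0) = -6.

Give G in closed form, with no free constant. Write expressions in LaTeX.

G(y) = \frac{4 y^{4} + 12 y^{2} - 6}{2 y^{4} + 6 y^{2} + 1}

The substitution u = y^{4} + 3 y^{2} + \frac{1}{2} works: G'(y) is exactly (dG/du)*(du/dy) for that inner function.
A general antiderivative is - \frac{4}{y^{4} + 3 y^{2} + \frac{1}{2}} + C.
The condition gives C = -6 - (-8) = 2.
So G(y) = \frac{4 y^{4} + 12 y^{2} - 6}{2 y^{4} + 6 y^{2} + 1}.
Check: d/dy[\frac{4 y^{4} + 12 y^{2} - 6}{2 y^{4} + 6 y^{2} + 1}] = \frac{64 y^{3} + 96 y}{4 y^{8} + 24 y^{6} + 40 y^{4} + 12 y^{2} + 1}, which equals G'(y).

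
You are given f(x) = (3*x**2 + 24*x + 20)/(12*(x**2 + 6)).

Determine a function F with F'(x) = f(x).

Whatever form F(x) takes, F'(x) = f(x) is non-negotiable.
Check: d/dx[x/4 + log(x**2 + 6) + sqrt(6)*atan(sqrt(6)*x/6)/36] = (3*x**2 + 24*x + 20)/(12*x**2 + 72), which equals f(x).

An antiderivative is F(x) = x/4 + log(x**2 + 6) + sqrt(6)*atan(sqrt(6)*x/6)/36.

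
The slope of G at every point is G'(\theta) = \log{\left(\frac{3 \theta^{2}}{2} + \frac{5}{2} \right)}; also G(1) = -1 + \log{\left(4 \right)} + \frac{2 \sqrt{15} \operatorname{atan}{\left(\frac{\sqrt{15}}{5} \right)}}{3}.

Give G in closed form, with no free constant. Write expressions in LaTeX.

G(\theta) = \theta \log{\left(\frac{3 \theta^{2}}{2} + \frac{5}{2} \right)} - 2 \theta + \frac{2 \sqrt{15} \operatorname{atan}{\left(\frac{\sqrt{15} \theta}{5} \right)}}{3} + 1

Recover the given G'(\theta) by differentiating a candidate G(\theta); any mismatch rules it out.
A general antiderivative is \theta \log{\left(\frac{3 \theta^{2}}{2} + \frac{5}{2} \right)} - 2 \theta + \frac{2 \sqrt{15} \operatorname{atan}{\left(\frac{\sqrt{15} \theta}{5} \right)}}{3} + C.
The condition gives C = -1 + \log{\left(4 \right)} + \frac{2 \sqrt{15} \operatorname{atan}{\left(\frac{\sqrt{15}}{5} \right)}}{3} - (-2 + \log{\left(4 \right)} + \frac{2 \sqrt{15} \operatorname{atan}{\left(\frac{\sqrt{15}}{5} \right)}}{3}) = 1.
So G(\theta) = \theta \log{\left(\frac{3 \theta^{2}}{2} + \frac{5}{2} \right)} - 2 \theta + \frac{2 \sqrt{15} \operatorname{atan}{\left(\frac{\sqrt{15} \theta}{5} \right)}}{3} + 1.
Check: d/d\theta[\theta \log{\left(\frac{3 \theta^{2}}{2} + \frac{5}{2} \right)} - 2 \theta + \frac{2 \sqrt{15} \operatorname{atan}{\left(\frac{\sqrt{15} \theta}{5} \right)}}{3} + 1] = \log{\left(3 \theta^{2} + 5 \right)} - \log{\left(2 \right)}, which equals G'(\theta).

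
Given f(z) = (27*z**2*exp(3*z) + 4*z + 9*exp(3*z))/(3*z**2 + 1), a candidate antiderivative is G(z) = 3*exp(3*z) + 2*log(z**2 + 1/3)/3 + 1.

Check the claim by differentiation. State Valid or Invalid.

Valid. The derivative of G reproduces f.

d/dz[G] = (27*z**2*exp(3*z) + 4*z + 9*exp(3*z))/(3*z**2 + 1)
This equals f(z) exactly, so the claim holds.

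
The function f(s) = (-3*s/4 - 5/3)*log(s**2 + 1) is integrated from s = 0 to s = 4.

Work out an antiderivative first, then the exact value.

Antiderivative: F(s) = -3*s**2*log(s**2 + 1)/8 + 3*s**2/8 - 5*s*log(s**2 + 1)/3 + 10*s/3 - 3*log(s**2 + 1)/8 - 10*atan(s)/3; value = -313*log(17)/24 - 10*atan(4)/3 + 58/3

Any candidate F(s) must reproduce f(s) exactly when differentiated.
F(s) = -3*s**2*log(s**2 + 1)/8 + 3*s**2/8 - 5*s*log(s**2 + 1)/3 + 10*s/3 - 3*log(s**2 + 1)/8 - 10*atan(s)/3 is an antiderivative of f.
Check: d/ds[-3*s**2*log(s**2 + 1)/8 + 3*s**2/8 - 5*s*log(s**2 + 1)/3 + 10*s/3 - 3*log(s**2 + 1)/8 - 10*atan(s)/3] = -3*s*log(s**2 + 1)/4 - 5*log(s**2 + 1)/3, which equals f(s).
F(4) = -313*log(17)/24 - 10*atan(4)/3 + 58/3; F(0) = 0.
Integral = F(4) - F(0) = -313*log(17)/24 - 10*atan(4)/3 + 58/3.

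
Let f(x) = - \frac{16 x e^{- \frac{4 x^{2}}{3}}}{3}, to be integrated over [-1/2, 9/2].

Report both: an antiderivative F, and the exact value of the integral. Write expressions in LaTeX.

Antiderivative: F(x) = 2 e^{- \frac{4 x^{2}}{3}}; value = - \frac{2}{e^{\frac{1}{3}}} + \frac{2}{e^{27}}

f matches the chain-rule pattern g'(h)*h' with inner function h(x) = - \frac{4 x^{2}}{3}; substituting u = h(x) collapses the integral.
F(x) = 2 e^{- \frac{4 x^{2}}{3}} is an antiderivative of f.
Check: d/dx[2 e^{- \frac{4 x^{2}}{3}}] = - \frac{16 x e^{- \frac{4 x^{2}}{3}}}{3} = f(x).
F(9/2) = \frac{2}{e^{27}}; F(-1/2) = \frac{2}{e^{\frac{1}{3}}}.
Integral = F(9/2) - F(-1/2) = - \frac{2}{e^{\frac{1}{3}}} + \frac{2}{e^{27}}.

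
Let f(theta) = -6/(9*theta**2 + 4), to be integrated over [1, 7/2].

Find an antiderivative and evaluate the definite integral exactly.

A candidate is checked by its d/dtheta: the result must match f(theta).
F(theta) = -atan(3*theta/2) is an antiderivative of f.
Check: d/dtheta[-atan(3*theta/2)] = -6/(9*theta**2 + 4) = f(theta).
F(7/2) = -atan(21/4); F(1) = -atan(3/2).
Integral = F(7/2) - F(1) = -atan(21/4) + atan(3/2).

Antiderivative: F(theta) = -atan(3*theta/2); value = -atan(21/4) + atan(3/2)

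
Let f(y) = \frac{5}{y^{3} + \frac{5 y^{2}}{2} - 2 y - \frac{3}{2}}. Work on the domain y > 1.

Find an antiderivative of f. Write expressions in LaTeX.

Factor the denominator (\left(y - 1\right) \left(y + 3\right) \left(2 y + 1\right)) and decompose: f = - \frac{8}{3 \left(2 y + 1\right)} + \frac{1}{2 \left(y + 3\right)} + \frac{5}{6 \left(y - 1\right)}; each piece integrates to a log, atan, or power term.
Check: d/dy[\frac{5 \log{\left(y - 1 \right)} - 8 \log{\left(y + \frac{1}{2} \right)} + 3 \log{\left(y + 3 \right)}}{6}] = \frac{10}{2 y^{3} + 5 y^{2} - 4 y - 3}, which equals f(y).

An antiderivative is F(y) = \frac{5 \log{\left(y - 1 \right)} - 8 \log{\left(y + \frac{1}{2} \right)} + 3 \log{\left(y + 3 \right)}}{6}.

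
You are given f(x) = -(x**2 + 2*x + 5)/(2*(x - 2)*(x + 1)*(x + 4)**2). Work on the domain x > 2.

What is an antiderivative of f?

The denominator factors as 2*(x - 2)*(x + 1)*(x + 4)**2; partial fractions split f into directly integrable pieces: -1/(72*(x + 4)) - 13/(36*(x + 4)**2) + 2/(27*(x + 1)) - 13/(216*(x - 2)).
Check: d/dx[-13*log(x - 2)/216 + 2*log(x + 1)/27 - log(x + 4)/72 + 13/(36*x + 144)] = (-x**2 - 2*x - 5)/(2*x**4 + 14*x**3 + 12*x**2 - 64*x - 64), which equals f(x).

An antiderivative is F(x) = -13*log(x - 2)/216 + 2*log(x + 1)/27 - log(x + 4)/72 + 13/(36*x + 144).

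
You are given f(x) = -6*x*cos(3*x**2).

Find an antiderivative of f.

The substitution u = 3*x**2 works: f is exactly (dF/du)*(du/dx) for that inner function.
Check: d/dx[-sin(3*x**2)] = -6*x*cos(3*x**2) = f(x).

An antiderivative is F(x) = -sin(3*x**2).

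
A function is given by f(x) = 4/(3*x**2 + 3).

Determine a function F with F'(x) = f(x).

An antiderivative is F(x) = 4*atan(x)/3.

An antiderivative F(x) passes only if d/dx[F] lands on f(x) exactly.
Check: d/dx[4*atan(x)/3] = 4/(3*x**2 + 3) = f(x).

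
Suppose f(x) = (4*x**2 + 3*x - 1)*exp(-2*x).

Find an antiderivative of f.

An antiderivative is F(x) = (-8*x**2 - 14*x - 5)*exp(-2*x)/4.

f has the shape u'v + uv' for u = -2*x**2 - 7*x/2 - 5/4 and v = exp(-2*x) — it is the derivative of the product u*v.
Check: d/dx[(-8*x**2 - 14*x - 5)*exp(-2*x)/4] = (4*x**2 + 3*x - 1)*exp(-2*x) = f(x).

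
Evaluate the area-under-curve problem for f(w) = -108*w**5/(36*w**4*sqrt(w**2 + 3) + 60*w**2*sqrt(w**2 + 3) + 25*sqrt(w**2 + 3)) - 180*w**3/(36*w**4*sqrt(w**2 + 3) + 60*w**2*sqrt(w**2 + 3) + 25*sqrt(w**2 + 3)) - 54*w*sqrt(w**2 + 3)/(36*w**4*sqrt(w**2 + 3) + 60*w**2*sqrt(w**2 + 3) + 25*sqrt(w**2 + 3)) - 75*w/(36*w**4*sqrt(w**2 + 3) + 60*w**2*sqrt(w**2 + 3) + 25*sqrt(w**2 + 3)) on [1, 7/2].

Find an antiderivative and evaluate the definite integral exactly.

Antiderivative: F(w) = -3*(12*w**2*sqrt(w**2 + 3) + 10*sqrt(w**2 + 3) - 3)/(2*(6*w**2 + 5)); value = 19509/3454 - 3*sqrt(61)/2

The integrand splits into summands that can be handled one at a time.
F(w) = -3*(12*w**2*sqrt(w**2 + 3) + 10*sqrt(w**2 + 3) - 3)/(2*(6*w**2 + 5)) is an antiderivative of f.
Check: d/dw[-3*(12*w**2*sqrt(w**2 + 3) + 10*sqrt(w**2 + 3) - 3)/(2*(6*w**2 + 5))] = (-108*w**5 - 180*w**3 - 54*w*sqrt(w**2 + 3) - 75*w)/(36*w**4*sqrt(w**2 + 3) + 60*w**2*sqrt(w**2 + 3) + 25*sqrt(w**2 + 3)), which equals f(w).
F(7/2) = 9/157 - 3*sqrt(61)/2; F(1) = -123/22.
Integral = F(7/2) - F(1) = 19509/3454 - 3*sqrt(61)/2.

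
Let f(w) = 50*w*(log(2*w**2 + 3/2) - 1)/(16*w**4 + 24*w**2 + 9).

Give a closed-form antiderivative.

An antiderivative is F(w) = -25*log(2*w**2 + 3/2)/(4*(4*w**2 + 3)).

Recognize the product-rule pattern: f = u'v + uv' with u = -25/(4*(4*w**2 + 3)), v = log(2*w**2 + 3/2), so integration by parts undoes it.
Check: d/dw[-25*log(2*w**2 + 3/2)/(4*(4*w**2 + 3))] = (50*w*log(2*w**2 + 3/2) - 50*w)/(16*w**4 + 24*w**2 + 9), which equals f(w).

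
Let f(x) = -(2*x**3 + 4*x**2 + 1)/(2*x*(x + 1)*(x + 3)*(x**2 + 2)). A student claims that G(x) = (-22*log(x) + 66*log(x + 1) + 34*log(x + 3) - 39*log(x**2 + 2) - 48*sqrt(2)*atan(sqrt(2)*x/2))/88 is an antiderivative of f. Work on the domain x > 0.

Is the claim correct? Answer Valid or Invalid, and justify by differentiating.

Invalid: d/dx[G] - f = (-2*x**3 - 4*x**2 - 1)/(x**5 + 4*x**4 + 5*x**3 + 8*x**2 + 6*x), which is not 0.

d/dx[G] = (-6*x**3 - 12*x**2 - 3)/(2*x**5 + 8*x**4 + 10*x**3 + 16*x**2 + 12*x)
d/dx[G] - f(x) = (-2*x**3 - 4*x**2 - 1)/(x**5 + 4*x**4 + 5*x**3 + 8*x**2 + 6*x) != 0.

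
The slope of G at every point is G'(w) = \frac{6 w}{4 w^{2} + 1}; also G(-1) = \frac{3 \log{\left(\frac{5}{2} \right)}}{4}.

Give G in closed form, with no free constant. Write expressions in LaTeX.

The substitution u = 2 w^{2} + \frac{1}{2} works: G'(w) is exactly (dG/du)*(du/dw) for that inner function.
A general antiderivative is \frac{3 \log{\left(2 w^{2} + \frac{1}{2} \right)}}{4} + C.
The condition gives C = \frac{3 \log{\left(\frac{5}{2} \right)}}{4} - (\frac{3 \log{\left(\frac{5}{2} \right)}}{4}) = 0.
So G(w) = \frac{3 \log{\left(2 w^{2} + \frac{1}{2} \right)}}{4}.
Check: d/dw[\frac{3 \log{\left(2 w^{2} + \frac{1}{2} \right)}}{4}] = \frac{6 w}{4 w^{2} + 1} = G'(w).

G(w) = \frac{3 \log{\left(2 w^{2} + \frac{1}{2} \right)}}{4}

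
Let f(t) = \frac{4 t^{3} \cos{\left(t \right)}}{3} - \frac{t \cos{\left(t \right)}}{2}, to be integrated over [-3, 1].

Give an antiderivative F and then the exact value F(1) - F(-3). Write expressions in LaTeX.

Antiderivative: F(t) = \frac{4 t^{3} \sin{\left(t \right)}}{3} + 4 t^{2} \cos{\left(t \right)} - \frac{17 t \sin{\left(t \right)}}{2} - \frac{17 \cos{\left(t \right)}}{2}; value = - \frac{43 \sin{\left(1 \right)}}{6} - \frac{9 \cos{\left(1 \right)}}{2} - \frac{21 \sin{\left(3 \right)}}{2} - \frac{55 \cos{\left(3 \right)}}{2}

The integrand splits into summands that can be handled one at a time.
F(t) = \frac{4 t^{3} \sin{\left(t \right)}}{3} + 4 t^{2} \cos{\left(t \right)} - \frac{17 t \sin{\left(t \right)}}{2} - \frac{17 \cos{\left(t \right)}}{2} is an antiderivative of f.
Check: d/dt[\frac{4 t^{3} \sin{\left(t \right)}}{3} + 4 t^{2} \cos{\left(t \right)} - \frac{17 t \sin{\left(t \right)}}{2} - \frac{17 \cos{\left(t \right)}}{2}] = \frac{4 t^{3} \cos{\left(t \right)}}{3} - \frac{t \cos{\left(t \right)}}{2} = f(t).
F(1) = - \frac{43 \sin{\left(1 \right)}}{6} - \frac{9 \cos{\left(1 \right)}}{2}; F(-3) = \frac{55 \cos{\left(3 \right)}}{2} + \frac{21 \sin{\left(3 \right)}}{2}.
Integral = F(1) - F(-3) = - \frac{43 \sin{\left(1 \right)}}{6} - \frac{9 \cos{\left(1 \right)}}{2} - \frac{21 \sin{\left(3 \right)}}{2} - \frac{55 \cos{\left(3 \right)}}{2}.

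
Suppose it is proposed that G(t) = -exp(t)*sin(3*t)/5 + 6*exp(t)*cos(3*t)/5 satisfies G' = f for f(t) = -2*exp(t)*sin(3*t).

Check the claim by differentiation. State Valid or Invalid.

Invalid: d/dt[G] - f = -9*exp(t)*sin(3*t)/5 + 3*exp(t)*cos(3*t)/5, which is not 0.

d/dt[G] = -19*exp(t)*sin(3*t)/5 + 3*exp(t)*cos(3*t)/5
d/dt[G] - f(t) = -9*exp(t)*sin(3*t)/5 + 3*exp(t)*cos(3*t)/5 != 0.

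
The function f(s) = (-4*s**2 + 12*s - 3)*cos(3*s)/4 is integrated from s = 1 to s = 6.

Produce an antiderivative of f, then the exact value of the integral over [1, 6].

Antiderivative: F(s) = -s**2*sin(3*s)/3 + s*sin(3*s) - 2*s*cos(3*s)/9 - 19*sin(3*s)/108 + cos(3*s)/3; value = -cos(18) - 53*sin(3)/108 - cos(3)/9 - 667*sin(18)/108

Since d/ds undoes antidifferentiation here, F'(s) = f(s) is required of F(s).
F(s) = -s**2*sin(3*s)/3 + s*sin(3*s) - 2*s*cos(3*s)/9 - 19*sin(3*s)/108 + cos(3*s)/3 is an antiderivative of f.
Check: d/ds[-s**2*sin(3*s)/3 + s*sin(3*s) - 2*s*cos(3*s)/9 - 19*sin(3*s)/108 + cos(3*s)/3] = -s**2*cos(3*s) + 3*s*cos(3*s) - 3*cos(3*s)/4, which equals f(s).
F(6) = -cos(18) - 667*sin(18)/108; F(1) = cos(3)/9 + 53*sin(3)/108.
Integral = F(6) - F(1) = -cos(18) - 53*sin(3)/108 - cos(3)/9 - 667*sin(18)/108.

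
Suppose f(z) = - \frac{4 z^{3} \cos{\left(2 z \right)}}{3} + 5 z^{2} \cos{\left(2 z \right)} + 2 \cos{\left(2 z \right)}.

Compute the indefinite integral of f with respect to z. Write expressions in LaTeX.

F(z) = - \frac{8 z^{3} \sin{\left(2 z \right)} - 30 z^{2} \sin{\left(2 z \right)} + 12 z^{2} \cos{\left(2 z \right)} - 12 z \sin{\left(2 z \right)} - 30 z \cos{\left(2 z \right)} + 3 \sin{\left(2 z \right)} - 6 \cos{\left(2 z \right)}}{12} + C

The integrand splits into summands that can be handled one at a time.
Check: d/dz[- \frac{8 z^{3} \sin{\left(2 z \right)} - 30 z^{2} \sin{\left(2 z \right)} + 12 z^{2} \cos{\left(2 z \right)} - 12 z \sin{\left(2 z \right)} - 30 z \cos{\left(2 z \right)} + 3 \sin{\left(2 z \right)} - 6 \cos{\left(2 z \right)}}{12}] = - \frac{4 z^{3} \cos{\left(2 z \right)}}{3} + 5 z^{2} \cos{\left(2 z \right)} + 2 \cos{\left(2 z \right)} = f(z).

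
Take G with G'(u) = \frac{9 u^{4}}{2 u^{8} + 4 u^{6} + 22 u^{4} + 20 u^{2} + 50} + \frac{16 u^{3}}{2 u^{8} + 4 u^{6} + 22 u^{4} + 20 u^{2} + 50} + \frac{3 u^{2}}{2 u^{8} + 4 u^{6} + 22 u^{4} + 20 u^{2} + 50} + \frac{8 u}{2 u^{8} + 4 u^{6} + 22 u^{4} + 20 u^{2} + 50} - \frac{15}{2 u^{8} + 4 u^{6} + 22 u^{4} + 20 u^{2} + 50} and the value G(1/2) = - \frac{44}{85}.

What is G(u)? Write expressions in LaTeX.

G(u) = - \frac{3 u}{2 u^{4} + 2 u^{2} + 10} - \frac{2}{u^{4} + u^{2} + 5}

G'(u) has the shape v'r + vr' for v = \frac{1}{u^{4} + u^{2} + 5} and r = - \frac{3 u}{2} - 2 — it is the derivative of the product v*r.
A general antiderivative is \frac{- \frac{3 u}{2} - 2}{u^{4} + u^{2} + 5} + C.
The condition gives C = - \frac{44}{85} - (- \frac{44}{85}) = 0.
So G(u) = - \frac{3 u}{2 u^{4} + 2 u^{2} + 10} - \frac{2}{u^{4} + u^{2} + 5}.
Check: d/du[- \frac{3 u}{2 u^{4} + 2 u^{2} + 10} - \frac{2}{u^{4} + u^{2} + 5}] = \frac{9 u^{4} + 16 u^{3} + 3 u^{2} + 8 u - 15}{2 u^{8} + 4 u^{6} + 22 u^{4} + 20 u^{2} + 50}, which equals G'(u).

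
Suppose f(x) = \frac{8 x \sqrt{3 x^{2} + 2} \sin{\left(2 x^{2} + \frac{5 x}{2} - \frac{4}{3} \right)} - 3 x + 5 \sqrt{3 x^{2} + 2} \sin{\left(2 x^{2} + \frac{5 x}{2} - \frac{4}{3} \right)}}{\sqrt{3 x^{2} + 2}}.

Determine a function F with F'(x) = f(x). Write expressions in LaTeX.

A first test for any F(x): its x-derivative must equal f(x) identically.
Check: d/dx[- \sqrt{3 x^{2} + 2} - 2 \cos{\left(2 x^{2} + \frac{5 x}{2} - \frac{4}{3} \right)}] = \frac{8 x \sqrt{3 x^{2} + 2} \sin{\left(2 x^{2} + \frac{5 x}{2} - \frac{4}{3} \right)} - 3 x + 5 \sqrt{3 x^{2} + 2} \sin{\left(2 x^{2} + \frac{5 x}{2} - \frac{4}{3} \right)}}{\sqrt{3 x^{2} + 2}} = f(x).

An antiderivative is F(x) = - \sqrt{3 x^{2} + 2} - 2 \cos{\left(2 x^{2} + \frac{5 x}{2} - \frac{4}{3} \right)}.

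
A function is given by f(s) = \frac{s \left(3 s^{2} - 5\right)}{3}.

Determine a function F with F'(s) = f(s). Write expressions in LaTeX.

An antiderivative is F(s) = \frac{s^{4}}{4} - \frac{5 s^{2}}{6}.

An antiderivative F(s) passes only if d/ds[F] lands on f(s) exactly.
Check: d/ds[\frac{s^{4}}{4} - \frac{5 s^{2}}{6}] = s^{3} - \frac{5 s}{3}, which equals f(s).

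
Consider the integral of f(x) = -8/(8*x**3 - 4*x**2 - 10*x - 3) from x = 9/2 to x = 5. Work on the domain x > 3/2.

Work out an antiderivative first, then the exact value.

Antiderivative: F(x) = (-2*x*log(x - 3/2) + 2*x*log(x + 1/2) - log(x - 3/2) + log(x + 1/2) - 4)/(4*(2*x + 1)); value = -log(5)/4 - log(7/2)/4 + 1/110 + log(3)/4 + log(11/2)/4

The denominator factors as (2*x - 3)*(2*x + 1)**2; partial fractions split f into directly integrable pieces: 1/(2*(2*x + 1)) + 2/(2*x + 1)**2 - 1/(2*(2*x - 3)).
F(x) = (-2*x*log(x - 3/2) + 2*x*log(x + 1/2) - log(x - 3/2) + log(x + 1/2) - 4)/(4*(2*x + 1)) is an antiderivative of f.
Check: d/dx[(-2*x*log(x - 3/2) + 2*x*log(x + 1/2) - log(x - 3/2) + log(x + 1/2) - 4)/(4*(2*x + 1))] = -8/(8*x**3 - 4*x**2 - 10*x - 3) = f(x).
F(5) = -log(7/2)/4 - 1/11 + log(11/2)/4; F(9/2) = -log(3)/4 - 1/10 + log(5)/4.
Integral = F(5) - F(9/2) = -log(5)/4 - log(7/2)/4 + 1/110 + log(3)/4 + log(11/2)/4.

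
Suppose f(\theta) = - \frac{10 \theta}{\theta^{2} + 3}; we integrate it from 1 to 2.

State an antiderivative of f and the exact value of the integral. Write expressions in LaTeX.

Antiderivative: F(\theta) = - 5 \log{\left(\theta^{2} + 3 \right)}; value = - 5 \log{\left(7 \right)} + 5 \log{\left(4 \right)}

f matches the chain-rule pattern g'(h)*h' with inner function h(\theta) = \theta^{2} + 3; substituting u = h(\theta) collapses the integral.
F(\theta) = - 5 \log{\left(\theta^{2} + 3 \right)} is an antiderivative of f.
Check: d/d\theta[- 5 \log{\left(\theta^{2} + 3 \right)}] = - \frac{10 \theta}{\theta^{2} + 3} = f(\theta).
F(2) = - 5 \log{\left(7 \right)}; F(1) = - 5 \log{\left(4 \right)}.
Integral = F(2) - F(1) = - 5 \log{\left(7 \right)} + 5 \log{\left(4 \right)}.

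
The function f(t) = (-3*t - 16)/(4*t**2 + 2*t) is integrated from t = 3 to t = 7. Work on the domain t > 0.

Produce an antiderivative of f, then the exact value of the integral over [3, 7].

Factor the denominator (2*t*(2*t + 1)) and decompose: f = 29/(2*(2*t + 1)) - 8/t; each piece integrates to a log, atan, or power term.
F(t) = (-32*log(t) + 29*log(t + 1/2))/4 is an antiderivative of f.
Check: d/dt[(-32*log(t) + 29*log(t + 1/2))/4] = (-3*t - 16)/(4*t**2 + 2*t) = f(t).
F(7) = -8*log(7) + 29*log(15/2)/4; F(3) = -8*log(3) + 29*log(7/2)/4.
Integral = F(7) - F(3) = -8*log(7) - 29*log(7/2)/4 + 8*log(3) + 29*log(15/2)/4.

Antiderivative: F(t) = (-32*log(t) + 29*log(t + 1/2))/4; value = -8*log(7) - 29*log(7/2)/4 + 8*log(3) + 29*log(15/2)/4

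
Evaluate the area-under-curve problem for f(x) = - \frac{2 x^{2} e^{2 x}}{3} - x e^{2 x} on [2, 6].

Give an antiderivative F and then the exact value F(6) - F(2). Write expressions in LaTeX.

Antiderivative: F(x) = - \frac{\left(4 x^{2} + 2 x - 1\right) e^{2 x}}{12}; value = - \frac{155 e^{12}}{12} + \frac{19 e^{4}}{12}

f has the shape u'v + uv' for u = - \frac{x^{2}}{3} - \frac{x}{6} + \frac{1}{12} and v = e^{2 x} — it is the derivative of the product u*v.
F(x) = - \frac{\left(4 x^{2} + 2 x - 1\right) e^{2 x}}{12} is an antiderivative of f.
Check: d/dx[- \frac{\left(4 x^{2} + 2 x - 1\right) e^{2 x}}{12}] = - \frac{2 x^{2} e^{2 x}}{3} - x e^{2 x} = f(x).
F(6) = - \frac{155 e^{12}}{12}; F(2) = - \frac{19 e^{4}}{12}.
Integral = F(6) - F(2) = - \frac{155 e^{12}}{12} + \frac{19 e^{4}}{12}.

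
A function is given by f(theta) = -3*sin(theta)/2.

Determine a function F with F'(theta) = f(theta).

Whatever form F(theta) takes, F'(theta) = f(theta) is non-negotiable.
Check: d/dtheta[3*cos(theta)/2] = -3*sin(theta)/2 = f(theta).

An antiderivative is F(theta) = 3*cos(theta)/2.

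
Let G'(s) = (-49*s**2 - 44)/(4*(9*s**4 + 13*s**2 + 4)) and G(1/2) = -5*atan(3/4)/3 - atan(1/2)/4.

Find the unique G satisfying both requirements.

G(s) = -(3*atan(s) + 20*atan(3*s/2))/12

The proposed G(s) is checked by its d/ds: the result must match the given G'(s).
A general antiderivative is -atan(s)/4 - 5*atan(3*s/2)/3 + C.
The condition gives C = -5*atan(3/4)/3 - atan(1/2)/4 - (-5*atan(3/4)/3 - atan(1/2)/4) = 0.
So G(s) = -(3*atan(s) + 20*atan(3*s/2))/12.
Check: d/ds[-(3*atan(s) + 20*atan(3*s/2))/12] = (-49*s**2 - 44)/(36*s**4 + 52*s**2 + 16), which equals G'(s).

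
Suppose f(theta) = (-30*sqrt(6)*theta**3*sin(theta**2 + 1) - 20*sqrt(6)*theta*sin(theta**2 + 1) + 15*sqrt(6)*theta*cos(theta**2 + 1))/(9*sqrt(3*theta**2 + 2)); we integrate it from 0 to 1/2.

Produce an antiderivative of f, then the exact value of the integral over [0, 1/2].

Antiderivative: F(theta) = 5*sqrt(6)*sqrt(3*theta**2 + 2)*cos(theta**2 + 1)/9; value = -10*sqrt(3)*cos(1)/9 + 5*sqrt(66)*cos(5/4)/18

Recognize the product-rule pattern: f = u'v + uv' with u = 5*sqrt(2*theta**2 + 4/3)/3, v = cos(theta**2 + 1), so integration by parts undoes it.
F(theta) = 5*sqrt(6)*sqrt(3*theta**2 + 2)*cos(theta**2 + 1)/9 is an antiderivative of f.
Check: d/dtheta[5*sqrt(6)*sqrt(3*theta**2 + 2)*cos(theta**2 + 1)/9] = (-30*sqrt(6)*theta**3*sin(theta**2 + 1) - 20*sqrt(6)*theta*sin(theta**2 + 1) + 15*sqrt(6)*theta*cos(theta**2 + 1))/(9*sqrt(3*theta**2 + 2)) = f(theta).
F(1/2) = 5*sqrt(66)*cos(5/4)/18; F(0) = 10*sqrt(3)*cos(1)/9.
Integral = F(1/2) - F(0) = -10*sqrt(3)*cos(1)/9 + 5*sqrt(66)*cos(5/4)/18.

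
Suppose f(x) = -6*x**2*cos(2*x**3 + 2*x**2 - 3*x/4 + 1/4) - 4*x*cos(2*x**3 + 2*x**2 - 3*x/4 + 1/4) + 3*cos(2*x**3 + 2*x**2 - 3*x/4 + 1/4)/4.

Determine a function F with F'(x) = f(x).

f matches the chain-rule pattern g'(h)*h' with inner function h(x) = 2*x**3 + 2*x**2 - 3*x/4 + 1/4; substituting u = h(x) collapses the integral.
Check: d/dx[-sin(2*x**3 + 2*x**2 - 3*x/4 + 1/4)] = -6*x**2*cos(2*x**3 + 2*x**2 - 3*x/4 + 1/4) - 4*x*cos(2*x**3 + 2*x**2 - 3*x/4 + 1/4) + 3*cos(2*x**3 + 2*x**2 - 3*x/4 + 1/4)/4 = f(x).

An antiderivative is F(x) = -sin(2*x**3 + 2*x**2 - 3*x/4 + 1/4).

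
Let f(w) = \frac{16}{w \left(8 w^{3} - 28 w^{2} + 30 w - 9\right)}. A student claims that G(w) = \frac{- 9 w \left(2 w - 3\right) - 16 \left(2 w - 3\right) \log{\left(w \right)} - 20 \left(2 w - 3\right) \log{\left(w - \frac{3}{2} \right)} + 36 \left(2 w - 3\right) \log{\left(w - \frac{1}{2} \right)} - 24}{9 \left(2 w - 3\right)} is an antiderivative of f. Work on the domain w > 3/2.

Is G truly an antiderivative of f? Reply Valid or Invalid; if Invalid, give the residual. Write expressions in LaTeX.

Invalid: d/dw[G] - f = -1, which is not 0.

d/dw[G] = \frac{- 8 w^{4} + 28 w^{3} - 30 w^{2} + 9 w + 16}{8 w^{4} - 28 w^{3} + 30 w^{2} - 9 w}
d/dw[G] - f(w) = -1 != 0.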